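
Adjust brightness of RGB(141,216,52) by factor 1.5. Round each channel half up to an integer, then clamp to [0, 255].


Multiply each channel by 1.5, round half up, clamp to [0, 255]
R: 141×1.5 = 211.5 → round → 212
G: 216×1.5 = 324 → clamp → 255
B: 52×1.5 = 78
= RGB(212, 255, 78)


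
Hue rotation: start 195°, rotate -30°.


New hue = (H + rotation) mod 360
New hue = (195 -30) mod 360
= 165 mod 360
= 165°


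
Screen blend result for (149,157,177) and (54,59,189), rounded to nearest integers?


Screen: C = 255 - (255-A)×(255-B)/255, rounded to nearest integer
R: 255 - (255-149)×(255-54)/255 = 255 - 21306/255 ≈ 255 - 83.553 = 171.447 → 171
G: 255 - (255-157)×(255-59)/255 = 255 - 19208/255 ≈ 255 - 75.325 = 179.675 → 180
B: 255 - (255-177)×(255-189)/255 = 255 - 5148/255 ≈ 255 - 20.188 = 234.812 → 235
= RGB(171, 180, 235)


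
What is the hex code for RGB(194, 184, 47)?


R = 194 → C2 (hex)
G = 184 → B8 (hex)
B = 47 → 2F (hex)
Hex = #C2B82F


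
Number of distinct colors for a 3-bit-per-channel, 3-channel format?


Total bits = 3 bits/channel × 3 channels = 9 bits
Distinct colors = 2^9
= 512 colors


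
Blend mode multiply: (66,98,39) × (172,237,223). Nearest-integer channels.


Multiply: C = A×B/255, rounded to nearest integer
R: 66×172/255 = 11352/255 ≈ 44.518 → 45
G: 98×237/255 = 23226/255 ≈ 91.082 → 91
B: 39×223/255 = 8697/255 ≈ 34.106 → 34
= RGB(45, 91, 34)


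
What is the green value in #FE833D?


Color: #FE833D
R = FE = 254
G = 83 = 131
B = 3D = 61
Green = 131


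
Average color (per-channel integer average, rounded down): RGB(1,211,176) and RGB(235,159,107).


Midpoint: each channel = ⌊(C₁+C₂)/2⌋
R: ⌊(1+235)/2⌋ = 118
G: ⌊(211+159)/2⌋ = 185
B: ⌊(176+107)/2⌋ = 141
= RGB(118, 185, 141)


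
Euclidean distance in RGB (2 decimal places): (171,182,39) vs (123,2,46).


d = √[(R₁-R₂)² + (G₁-G₂)² + (B₁-B₂)²]
d = √[(171-123)² + (182-2)² + (39-46)²]
d = √[2304 + 32400 + 49]
d = √34753
d ≈ 186.42


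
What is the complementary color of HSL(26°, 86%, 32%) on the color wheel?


Complement = opposite side of color wheel = hue + 180°
H' = (26 + 180) mod 360 = 206°
S and L unchanged.
= HSL(206°, 86%, 32%)


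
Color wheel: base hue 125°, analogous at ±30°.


Base hue: 125°
Left analog: (125 - 30) mod 360 = 95°
Right analog: (125 + 30) mod 360 = 155°
Analogous hues = 95° and 155°


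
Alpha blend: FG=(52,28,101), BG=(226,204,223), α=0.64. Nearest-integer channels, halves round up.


C = α×F + (1-α)×B, with 1-α = 0.36
R: 0.64×52 + 0.36×226 = 33.28 + 81.36 = 114.64 → 115
G: 0.64×28 + 0.36×204 = 17.92 + 73.44 = 91.36 → 91
B: 0.64×101 + 0.36×223 = 64.64 + 80.28 = 144.92 → 145
= RGB(115, 91, 145)


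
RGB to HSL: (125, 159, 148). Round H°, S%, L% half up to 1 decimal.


Normalize: R'=125/255≈0.4902, G'=159/255≈0.6235, B'=148/255≈0.5804
Max=159/255, Min=125/255, Δ=Max-Min=34/255
L = (Max+Min)/2 = (159+125)/510 = 284/510 = 0.55686… → L = 55.7%
L > 0.5 → S = Δ/(2-Max-Min) = 34/(510-159-125) = 34/226 = 0.15044… → S = 15.0%
(the 1/255 factors cancel in S and H, so raw channel differences can be used)
Max is G' → H = 60 × ((B-R)/Δ + 2) = 60 × ((148-125)/34 + 2)
  23/34 + 2 = 0.6764… + 2 = 2.6764…
  H = 60 × 2.6764… = 160.588…° → H = 160.6°
= HSL(160.6°, 15.0%, 55.7%)


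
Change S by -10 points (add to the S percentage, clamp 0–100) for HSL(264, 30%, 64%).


Original S = 30%
Adjustment = -10 percentage points
New S = 30 + (-10) = 20
Clamp to [0, 100] → 20
= HSL(264°, 20%, 64%)


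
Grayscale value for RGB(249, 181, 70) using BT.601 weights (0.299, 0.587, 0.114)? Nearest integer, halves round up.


Gray = 0.299×R + 0.587×G + 0.114×B
Gray = 0.299×249 + 0.587×181 + 0.114×70
Gray = 74.451 + 106.247 + 7.980
Gray = 188.678 → round half up → 189
Gray = 189


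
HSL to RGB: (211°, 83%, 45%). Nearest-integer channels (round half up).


H=211°, S=0.83, L=0.45
C = (1-|2L-1|)×S = (1-|-0.10|)×0.83 = 0.747
H' = H/60 = 211/60 ≈ 3.5167; X = C×(1-|H' mod 2 - 1|) = 0.36105
m = L - C/2 = 0.45 - 0.3735 = 0.0765
Sector ⌊H'⌋ = 3 → (R',G',B') = (0.0, 0.36105, 0.747)
RGB = ((R'+m)×255, (G'+m)×255, (B'+m)×255) = (19.5075, 111.57525, 209.9925)
Round half up → RGB(20, 112, 210)


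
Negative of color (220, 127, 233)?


Invert: (255-R, 255-G, 255-B)
R: 255-220 = 35
G: 255-127 = 128
B: 255-233 = 22
= RGB(35, 128, 22)


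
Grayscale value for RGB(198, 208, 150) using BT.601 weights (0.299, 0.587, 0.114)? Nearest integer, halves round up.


Gray = 0.299×R + 0.587×G + 0.114×B
Gray = 0.299×198 + 0.587×208 + 0.114×150
Gray = 59.202 + 122.096 + 17.100
Gray = 198.398 → round half up → 198
Gray = 198


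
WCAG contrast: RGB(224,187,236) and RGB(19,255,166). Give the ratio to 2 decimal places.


Linearize each sRGB channel c=v/255: c/12.92 if c ≤ 0.04045 else ((c+0.055)/1.055)^2.4
L = 0.2126×R_lin + 0.7152×G_lin + 0.0722×B_lin
Color 1 (224,187,236):
  R=224: 224/255≈0.8784 > 0.04045 → ((0.8784+0.055)/1.055)^2.4 ≈ 0.74540
  G=187: 187/255≈0.7333 > 0.04045 → ((0.7333+0.055)/1.055)^2.4 ≈ 0.49693
  B=236: 236/255≈0.9255 > 0.04045 → ((0.9255+0.055)/1.055)^2.4 ≈ 0.83880
  L1 = 0.2126×0.74540 + 0.7152×0.49693 + 0.0722×0.83880 ≈ 0.57444
Color 2 (19,255,166):
  R=19: 19/255≈0.0745 > 0.04045 → ((0.0745+0.055)/1.055)^2.4 ≈ 0.00651
  G=255: 255/255≈1.0000 > 0.04045 → ((1.0000+0.055)/1.055)^2.4 ≈ 1.00000
  B=166: 166/255≈0.6510 > 0.04045 → ((0.6510+0.055)/1.055)^2.4 ≈ 0.38133
  L2 = 0.2126×0.00651 + 0.7152×1.00000 + 0.0722×0.38133 ≈ 0.74412
Lighter = 0.74412, Darker = 0.57444
Ratio = (L_lighter + 0.05) / (L_darker + 0.05)
Ratio = (0.74412 + 0.05) / (0.57444 + 0.05) = 0.79412 / 0.62444 ≈ 1.2717
Ratio ≈ 1.27:1


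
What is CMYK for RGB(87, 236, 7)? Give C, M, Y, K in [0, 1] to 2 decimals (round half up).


R'=87/255≈0.3412, G'=236/255≈0.9255, B'=7/255≈0.0275
K = 1 - max(R',G',B') = 1 - 236/255 = 19/255 = 0.07450… → 0.07
(1-R'-K)/(1-K) simplifies to (max-R)/max with max = 236:
C = (236-87)/236 = 149/236 = 0.63135… → 0.63
M = (236-236)/236 = 0/236 = 0 → 0.00
Y = (236-7)/236 = 229/236 = 0.97033… → 0.97
= CMYK(0.63, 0.00, 0.97, 0.07)


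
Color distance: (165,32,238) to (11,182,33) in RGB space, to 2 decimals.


d = √[(R₁-R₂)² + (G₁-G₂)² + (B₁-B₂)²]
d = √[(165-11)² + (32-182)² + (238-33)²]
d = √[23716 + 22500 + 42025]
d = √88241
d ≈ 297.05


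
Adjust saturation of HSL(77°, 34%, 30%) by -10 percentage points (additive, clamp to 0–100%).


Original S = 34%
Adjustment = -10 percentage points
New S = 34 + (-10) = 24
Clamp to [0, 100] → 24
= HSL(77°, 24%, 30%)


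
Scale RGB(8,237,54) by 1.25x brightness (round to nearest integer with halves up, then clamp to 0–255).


Multiply each channel by 1.25, round half up, clamp to [0, 255]
R: 8×1.25 = 10
G: 237×1.25 = 296.25 → round → 296 → clamp → 255
B: 54×1.25 = 67.5 → round → 68
= RGB(10, 255, 68)


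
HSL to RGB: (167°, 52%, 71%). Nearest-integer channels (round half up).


H=167°, S=0.52, L=0.71
C = (1-|2L-1|)×S = (1-|0.42|)×0.52 = 0.3016
H' = H/60 = 167/60 ≈ 2.7833; X = C×(1-|H' mod 2 - 1|) ≈ 0.2363
m = L - C/2 = 0.71 - 0.1508 = 0.5592
Sector ⌊H'⌋ = 2 → (R',G',B') = (0.0, 0.3016, ≈0.2363)
RGB = ((R'+m)×255, (G'+m)×255, (B'+m)×255) = (142.596, 219.504, 202.8406)
Round half up → RGB(143, 220, 203)


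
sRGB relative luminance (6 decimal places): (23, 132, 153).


Linearize each channel (sRGB transfer function): c = v/255; c_lin = c/12.92 if c ≤ 0.04045, else ((c+0.055)/1.055)^2.4
  R: 23/255 ≈ 0.090196 > 0.04045 → ((0.090196+0.055)/1.055)^2.4 ≈ 0.008568
  G: 132/255 ≈ 0.517647 > 0.04045 → ((0.517647+0.055)/1.055)^2.4 ≈ 0.230740
  B: 153/255 ≈ 0.600000 > 0.04045 → ((0.600000+0.055)/1.055)^2.4 ≈ 0.318547
R_lin = 0.008568, G_lin = 0.230740, B_lin = 0.318547
L = 0.2126×R + 0.7152×G + 0.0722×B
L = 0.2126×0.008568 + 0.7152×0.230740 + 0.0722×0.318547
L ≈ 0.189846


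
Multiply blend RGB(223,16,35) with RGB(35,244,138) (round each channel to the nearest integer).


Multiply: C = A×B/255, rounded to nearest integer
R: 223×35/255 = 7805/255 ≈ 30.608 → 31
G: 16×244/255 = 3904/255 ≈ 15.310 → 15
B: 35×138/255 = 4830/255 ≈ 18.941 → 19
= RGB(31, 15, 19)


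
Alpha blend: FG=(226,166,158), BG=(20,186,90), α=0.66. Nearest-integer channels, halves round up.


C = α×F + (1-α)×B, with 1-α = 0.34
R: 0.66×226 + 0.34×20 = 149.16 + 6.80 = 155.96 → 156
G: 0.66×166 + 0.34×186 = 109.56 + 63.24 = 172.80 → 173
B: 0.66×158 + 0.34×90 = 104.28 + 30.60 = 134.88 → 135
= RGB(156, 173, 135)


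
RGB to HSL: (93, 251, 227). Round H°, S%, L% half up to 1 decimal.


Normalize: R'=93/255≈0.3647, G'=251/255≈0.9843, B'=227/255≈0.8902
Max=251/255, Min=93/255, Δ=Max-Min=158/255
L = (Max+Min)/2 = (251+93)/510 = 344/510 = 0.67450… → L = 67.5%
L > 0.5 → S = Δ/(2-Max-Min) = 158/(510-251-93) = 158/166 = 0.95180… → S = 95.2%
(the 1/255 factors cancel in S and H, so raw channel differences can be used)
Max is G' → H = 60 × ((B-R)/Δ + 2) = 60 × ((227-93)/158 + 2)
  134/158 + 2 = 0.8481… + 2 = 2.8481…
  H = 60 × 2.8481… = 170.886…° → H = 170.9°
= HSL(170.9°, 95.2%, 67.5%)


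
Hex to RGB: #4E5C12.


4E → 78 (R)
5C → 92 (G)
12 → 18 (B)
= RGB(78, 92, 18)


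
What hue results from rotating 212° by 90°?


New hue = (H + rotation) mod 360
New hue = (212 + 90) mod 360
= 302 mod 360
= 302°


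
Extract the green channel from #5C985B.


Color: #5C985B
R = 5C = 92
G = 98 = 152
B = 5B = 91
Green = 152


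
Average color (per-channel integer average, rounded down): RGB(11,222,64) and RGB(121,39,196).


Midpoint: each channel = ⌊(C₁+C₂)/2⌋
R: ⌊(11+121)/2⌋ = 66
G: ⌊(222+39)/2⌋ = 130
B: ⌊(64+196)/2⌋ = 130
= RGB(66, 130, 130)


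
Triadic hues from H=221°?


Triadic: equally spaced at 120° intervals
H1 = 221°
H2 = (221 + 120) mod 360 = 341°
H3 = (221 + 240) mod 360 = 101°
Triadic = 221°, 341°, 101°


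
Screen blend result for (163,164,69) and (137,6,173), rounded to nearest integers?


Screen: C = 255 - (255-A)×(255-B)/255, rounded to nearest integer
R: 255 - (255-163)×(255-137)/255 = 255 - 10856/255 ≈ 255 - 42.573 = 212.427 → 212
G: 255 - (255-164)×(255-6)/255 = 255 - 22659/255 ≈ 255 - 88.859 = 166.141 → 166
B: 255 - (255-69)×(255-173)/255 = 255 - 15252/255 ≈ 255 - 59.812 = 195.188 → 195
= RGB(212, 166, 195)


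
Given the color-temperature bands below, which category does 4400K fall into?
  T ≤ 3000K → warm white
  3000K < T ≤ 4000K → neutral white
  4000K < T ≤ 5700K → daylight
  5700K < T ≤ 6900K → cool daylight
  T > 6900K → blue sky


Temperature: 4400K
4000K < 4400K ≤ 5700K → daylight
Classification: daylight


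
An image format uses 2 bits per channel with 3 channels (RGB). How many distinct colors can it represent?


Total bits = 2 bits/channel × 3 channels = 6 bits
Distinct colors = 2^6
= 64 colors


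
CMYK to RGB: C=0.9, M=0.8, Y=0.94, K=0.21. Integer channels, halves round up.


R = 255 × (1-C) × (1-K) = 255 × 0.10 × 0.79 = 20.145 → 20
G = 255 × (1-M) × (1-K) = 255 × 0.20 × 0.79 = 40.29 → 40
B = 255 × (1-Y) × (1-K) = 255 × 0.06 × 0.79 = 12.087 → 12
= RGB(20, 40, 12)


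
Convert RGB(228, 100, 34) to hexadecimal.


R = 228 → E4 (hex)
G = 100 → 64 (hex)
B = 34 → 22 (hex)
Hex = #E46422


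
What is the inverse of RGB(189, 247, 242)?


Invert: (255-R, 255-G, 255-B)
R: 255-189 = 66
G: 255-247 = 8
B: 255-242 = 13
= RGB(66, 8, 13)


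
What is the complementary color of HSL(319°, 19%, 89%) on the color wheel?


Complement = opposite side of color wheel = hue + 180°
H' = (319 + 180) mod 360 = 139°
S and L unchanged.
= HSL(139°, 19%, 89%)


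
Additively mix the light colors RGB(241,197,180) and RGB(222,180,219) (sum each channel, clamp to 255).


Additive: each channel = min(255, C₁+C₂)
R: 241+222 = 463 → 255
G: 197+180 = 377 → 255
B: 180+219 = 399 → 255
= RGB(255, 255, 255)


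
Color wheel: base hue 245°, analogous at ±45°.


Base hue: 245°
Left analog: (245 - 45) mod 360 = 200°
Right analog: (245 + 45) mod 360 = 290°
Analogous hues = 200° and 290°


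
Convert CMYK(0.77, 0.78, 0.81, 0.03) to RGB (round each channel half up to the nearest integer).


R = 255 × (1-C) × (1-K) = 255 × 0.23 × 0.97 = 56.8905 → 57
G = 255 × (1-M) × (1-K) = 255 × 0.22 × 0.97 = 54.417 → 54
B = 255 × (1-Y) × (1-K) = 255 × 0.19 × 0.97 = 46.9965 → 47
= RGB(57, 54, 47)


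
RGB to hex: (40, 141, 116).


R = 40 → 28 (hex)
G = 141 → 8D (hex)
B = 116 → 74 (hex)
Hex = #288D74


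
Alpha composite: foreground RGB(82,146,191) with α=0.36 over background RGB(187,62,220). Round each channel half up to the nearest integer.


C = α×F + (1-α)×B, with 1-α = 0.64
R: 0.36×82 + 0.64×187 = 29.52 + 119.68 = 149.20 → 149
G: 0.36×146 + 0.64×62 = 52.56 + 39.68 = 92.24 → 92
B: 0.36×191 + 0.64×220 = 68.76 + 140.80 = 209.56 → 210
= RGB(149, 92, 210)


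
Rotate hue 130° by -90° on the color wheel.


New hue = (H + rotation) mod 360
New hue = (130 -90) mod 360
= 40 mod 360
= 40°


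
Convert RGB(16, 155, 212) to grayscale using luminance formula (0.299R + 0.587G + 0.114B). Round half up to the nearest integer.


Gray = 0.299×R + 0.587×G + 0.114×B
Gray = 0.299×16 + 0.587×155 + 0.114×212
Gray = 4.784 + 90.985 + 24.168
Gray = 119.937 → round half up → 120
Gray = 120


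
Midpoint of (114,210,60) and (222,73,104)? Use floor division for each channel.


Midpoint: each channel = ⌊(C₁+C₂)/2⌋
R: ⌊(114+222)/2⌋ = 168
G: ⌊(210+73)/2⌋ = 141
B: ⌊(60+104)/2⌋ = 82
= RGB(168, 141, 82)


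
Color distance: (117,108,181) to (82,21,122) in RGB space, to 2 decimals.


d = √[(R₁-R₂)² + (G₁-G₂)² + (B₁-B₂)²]
d = √[(117-82)² + (108-21)² + (181-122)²]
d = √[1225 + 7569 + 3481]
d = √12275
d ≈ 110.79


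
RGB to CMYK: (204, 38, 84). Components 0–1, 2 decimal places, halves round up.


R'=204/255≈0.8000, G'=38/255≈0.1490, B'=84/255≈0.3294
K = 1 - max(R',G',B') = 1 - 204/255 = 51/255 = 0.2 → 0.20
(1-R'-K)/(1-K) simplifies to (max-R)/max with max = 204:
C = (204-204)/204 = 0/204 = 0 → 0.00
M = (204-38)/204 = 166/204 = 0.81372… → 0.81
Y = (204-84)/204 = 120/204 = 0.58823… → 0.59
= CMYK(0.00, 0.81, 0.59, 0.20)


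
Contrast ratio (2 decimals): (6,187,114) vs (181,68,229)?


Linearize each sRGB channel c=v/255: c/12.92 if c ≤ 0.04045 else ((c+0.055)/1.055)^2.4
L = 0.2126×R_lin + 0.7152×G_lin + 0.0722×B_lin
Color 1 (6,187,114):
  R=6: 6/255≈0.0235 ≤ 0.04045 → 0.0235/12.92 ≈ 0.00182
  G=187: 187/255≈0.7333 > 0.04045 → ((0.7333+0.055)/1.055)^2.4 ≈ 0.49693
  B=114: 114/255≈0.4471 > 0.04045 → ((0.4471+0.055)/1.055)^2.4 ≈ 0.16827
  L1 = 0.2126×0.00182 + 0.7152×0.49693 + 0.0722×0.16827 ≈ 0.36794
Color 2 (181,68,229):
  R=181: 181/255≈0.7098 > 0.04045 → ((0.7098+0.055)/1.055)^2.4 ≈ 0.46208
  G=68: 68/255≈0.2667 > 0.04045 → ((0.2667+0.055)/1.055)^2.4 ≈ 0.05781
  B=229: 229/255≈0.8980 > 0.04045 → ((0.8980+0.055)/1.055)^2.4 ≈ 0.78354
  L2 = 0.2126×0.46208 + 0.7152×0.05781 + 0.0722×0.78354 ≈ 0.19615
Lighter = 0.36794, Darker = 0.19615
Ratio = (L_lighter + 0.05) / (L_darker + 0.05)
Ratio = (0.36794 + 0.05) / (0.19615 + 0.05) = 0.41794 / 0.24615 ≈ 1.6979
Ratio ≈ 1.70:1


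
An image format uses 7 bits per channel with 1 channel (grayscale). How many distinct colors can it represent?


Total bits = 7 bits/channel × 1 channels = 7 bits
Distinct colors = 2^7
= 128 colors


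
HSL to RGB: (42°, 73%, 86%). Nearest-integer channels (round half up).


H=42°, S=0.73, L=0.86
C = (1-|2L-1|)×S = (1-|0.72|)×0.73 = 0.2044
H' = H/60 = 42/60 ≈ 0.7000; X = C×(1-|H' mod 2 - 1|) = 0.14308
m = L - C/2 = 0.86 - 0.1022 = 0.7578
Sector ⌊H'⌋ = 0 → (R',G',B') = (0.2044, 0.14308, 0.0)
RGB = ((R'+m)×255, (G'+m)×255, (B'+m)×255) = (245.361, 229.7244, 193.239)
Round half up → RGB(245, 230, 193)


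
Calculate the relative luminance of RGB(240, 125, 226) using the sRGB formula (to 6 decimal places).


Linearize each channel (sRGB transfer function): c = v/255; c_lin = c/12.92 if c ≤ 0.04045, else ((c+0.055)/1.055)^2.4
  R: 240/255 ≈ 0.941176 > 0.04045 → ((0.941176+0.055)/1.055)^2.4 ≈ 0.871367
  G: 125/255 ≈ 0.490196 > 0.04045 → ((0.490196+0.055)/1.055)^2.4 ≈ 0.205079
  B: 226/255 ≈ 0.886275 > 0.04045 → ((0.886275+0.055)/1.055)^2.4 ≈ 0.760525
R_lin = 0.871367, G_lin = 0.205079, B_lin = 0.760525
L = 0.2126×R + 0.7152×G + 0.0722×B
L = 0.2126×0.871367 + 0.7152×0.205079 + 0.0722×0.760525
L ≈ 0.386835


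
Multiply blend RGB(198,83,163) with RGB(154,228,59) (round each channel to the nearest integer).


Multiply: C = A×B/255, rounded to nearest integer
R: 198×154/255 = 30492/255 ≈ 119.576 → 120
G: 83×228/255 = 18924/255 ≈ 74.212 → 74
B: 163×59/255 = 9617/255 ≈ 37.714 → 38
= RGB(120, 74, 38)


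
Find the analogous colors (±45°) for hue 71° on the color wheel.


Base hue: 71°
Left analog: (71 - 45) mod 360 = 26°
Right analog: (71 + 45) mod 360 = 116°
Analogous hues = 26° and 116°


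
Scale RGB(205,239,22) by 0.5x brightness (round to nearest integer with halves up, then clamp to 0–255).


Multiply each channel by 0.5, round half up, clamp to [0, 255]
R: 205×0.5 = 102.5 → round → 103
G: 239×0.5 = 119.5 → round → 120
B: 22×0.5 = 11
= RGB(103, 120, 11)


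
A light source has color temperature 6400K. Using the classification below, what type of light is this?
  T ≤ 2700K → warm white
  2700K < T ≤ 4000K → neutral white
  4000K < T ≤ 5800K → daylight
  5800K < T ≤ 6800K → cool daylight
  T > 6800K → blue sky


Temperature: 6400K
5800K < 6400K ≤ 6800K → cool daylight
Classification: cool daylight


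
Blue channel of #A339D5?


Color: #A339D5
R = A3 = 163
G = 39 = 57
B = D5 = 213
Blue = 213


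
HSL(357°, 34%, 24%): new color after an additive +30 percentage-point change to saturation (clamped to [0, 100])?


Original S = 34%
Adjustment = +30 percentage points
New S = 34 + (30) = 64
Clamp to [0, 100] → 64
= HSL(357°, 64%, 24%)


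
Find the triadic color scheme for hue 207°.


Triadic: equally spaced at 120° intervals
H1 = 207°
H2 = (207 + 120) mod 360 = 327°
H3 = (207 + 240) mod 360 = 87°
Triadic = 207°, 327°, 87°


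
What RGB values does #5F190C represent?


5F → 95 (R)
19 → 25 (G)
0C → 12 (B)
= RGB(95, 25, 12)


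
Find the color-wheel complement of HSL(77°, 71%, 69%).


Complement = opposite side of color wheel = hue + 180°
H' = (77 + 180) mod 360 = 257°
S and L unchanged.
= HSL(257°, 71%, 69%)


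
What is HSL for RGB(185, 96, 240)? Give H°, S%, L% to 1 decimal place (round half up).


Normalize: R'=185/255≈0.7255, G'=96/255≈0.3765, B'=240/255≈0.9412
Max=240/255, Min=96/255, Δ=Max-Min=144/255
L = (Max+Min)/2 = (240+96)/510 = 336/510 = 0.65882… → L = 65.9%
L > 0.5 → S = Δ/(2-Max-Min) = 144/(510-240-96) = 144/174 = 0.82758… → S = 82.8%
(the 1/255 factors cancel in S and H, so raw channel differences can be used)
Max is B' → H = 60 × ((R-G)/Δ + 4) = 60 × ((185-96)/144 + 4)
  89/144 + 4 = 0.6180… + 4 = 4.6180…
  H = 60 × 4.6180… = 277.083…° → H = 277.1°
= HSL(277.1°, 82.8%, 65.9%)


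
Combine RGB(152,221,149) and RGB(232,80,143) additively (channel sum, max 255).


Additive: each channel = min(255, C₁+C₂)
R: 152+232 = 384 → 255
G: 221+80 = 301 → 255
B: 149+143 = 292 → 255
= RGB(255, 255, 255)


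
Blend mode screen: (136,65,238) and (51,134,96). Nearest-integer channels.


Screen: C = 255 - (255-A)×(255-B)/255, rounded to nearest integer
R: 255 - (255-136)×(255-51)/255 = 255 - 24276/255 ≈ 255 - 95.200 = 159.800 → 160
G: 255 - (255-65)×(255-134)/255 = 255 - 22990/255 ≈ 255 - 90.157 = 164.843 → 165
B: 255 - (255-238)×(255-96)/255 = 255 - 2703/255 ≈ 255 - 10.600 = 244.400 → 244
= RGB(160, 165, 244)


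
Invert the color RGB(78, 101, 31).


Invert: (255-R, 255-G, 255-B)
R: 255-78 = 177
G: 255-101 = 154
B: 255-31 = 224
= RGB(177, 154, 224)


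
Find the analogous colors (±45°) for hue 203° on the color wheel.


Base hue: 203°
Left analog: (203 - 45) mod 360 = 158°
Right analog: (203 + 45) mod 360 = 248°
Analogous hues = 158° and 248°


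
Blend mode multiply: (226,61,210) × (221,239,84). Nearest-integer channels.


Multiply: C = A×B/255, rounded to nearest integer
R: 226×221/255 = 49946/255 ≈ 195.867 → 196
G: 61×239/255 = 14579/255 ≈ 57.173 → 57
B: 210×84/255 = 17640/255 ≈ 69.176 → 69
= RGB(196, 57, 69)


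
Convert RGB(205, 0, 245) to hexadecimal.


R = 205 → CD (hex)
G = 0 → 00 (hex)
B = 245 → F5 (hex)
Hex = #CD00F5


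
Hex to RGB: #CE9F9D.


CE → 206 (R)
9F → 159 (G)
9D → 157 (B)
= RGB(206, 159, 157)


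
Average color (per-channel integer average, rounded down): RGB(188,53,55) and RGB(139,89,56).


Midpoint: each channel = ⌊(C₁+C₂)/2⌋
R: ⌊(188+139)/2⌋ = 163
G: ⌊(53+89)/2⌋ = 71
B: ⌊(55+56)/2⌋ = 55
= RGB(163, 71, 55)


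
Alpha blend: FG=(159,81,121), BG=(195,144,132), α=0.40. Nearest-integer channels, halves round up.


C = α×F + (1-α)×B, with 1-α = 0.60
R: 0.40×159 + 0.60×195 = 63.60 + 117.00 = 180.60 → 181
G: 0.40×81 + 0.60×144 = 32.40 + 86.40 = 118.80 → 119
B: 0.40×121 + 0.60×132 = 48.40 + 79.20 = 127.60 → 128
= RGB(181, 119, 128)


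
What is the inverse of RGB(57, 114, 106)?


Invert: (255-R, 255-G, 255-B)
R: 255-57 = 198
G: 255-114 = 141
B: 255-106 = 149
= RGB(198, 141, 149)


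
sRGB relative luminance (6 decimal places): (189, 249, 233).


Linearize each channel (sRGB transfer function): c = v/255; c_lin = c/12.92 if c ≤ 0.04045, else ((c+0.055)/1.055)^2.4
  R: 189/255 ≈ 0.741176 > 0.04045 → ((0.741176+0.055)/1.055)^2.4 ≈ 0.508881
  G: 249/255 ≈ 0.976471 > 0.04045 → ((0.976471+0.055)/1.055)^2.4 ≈ 0.947307
  B: 233/255 ≈ 0.913725 > 0.04045 → ((0.913725+0.055)/1.055)^2.4 ≈ 0.814847
R_lin = 0.508881, G_lin = 0.947307, B_lin = 0.814847
L = 0.2126×R + 0.7152×G + 0.0722×B
L = 0.2126×0.508881 + 0.7152×0.947307 + 0.0722×0.814847
L ≈ 0.844534


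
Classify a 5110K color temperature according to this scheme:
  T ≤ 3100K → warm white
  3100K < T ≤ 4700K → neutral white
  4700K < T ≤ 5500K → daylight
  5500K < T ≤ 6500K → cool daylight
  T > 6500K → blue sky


Temperature: 5110K
4700K < 5110K ≤ 5500K → daylight
Classification: daylight


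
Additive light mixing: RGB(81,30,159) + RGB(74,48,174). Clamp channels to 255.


Additive: each channel = min(255, C₁+C₂)
R: 81+74 = 155 → 155
G: 30+48 = 78 → 78
B: 159+174 = 333 → 255
= RGB(155, 78, 255)


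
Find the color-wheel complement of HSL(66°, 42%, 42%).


Complement = opposite side of color wheel = hue + 180°
H' = (66 + 180) mod 360 = 246°
S and L unchanged.
= HSL(246°, 42%, 42%)


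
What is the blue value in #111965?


Color: #111965
R = 11 = 17
G = 19 = 25
B = 65 = 101
Blue = 101


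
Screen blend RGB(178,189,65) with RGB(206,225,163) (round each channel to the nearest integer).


Screen: C = 255 - (255-A)×(255-B)/255, rounded to nearest integer
R: 255 - (255-178)×(255-206)/255 = 255 - 3773/255 ≈ 255 - 14.796 = 240.204 → 240
G: 255 - (255-189)×(255-225)/255 = 255 - 1980/255 ≈ 255 - 7.765 = 247.235 → 247
B: 255 - (255-65)×(255-163)/255 = 255 - 17480/255 ≈ 255 - 68.549 = 186.451 → 186
= RGB(240, 247, 186)


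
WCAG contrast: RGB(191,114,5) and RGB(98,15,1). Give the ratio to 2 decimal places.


Linearize each sRGB channel c=v/255: c/12.92 if c ≤ 0.04045 else ((c+0.055)/1.055)^2.4
L = 0.2126×R_lin + 0.7152×G_lin + 0.0722×B_lin
Color 1 (191,114,5):
  R=191: 191/255≈0.7490 > 0.04045 → ((0.7490+0.055)/1.055)^2.4 ≈ 0.52100
  G=114: 114/255≈0.4471 > 0.04045 → ((0.4471+0.055)/1.055)^2.4 ≈ 0.16827
  B=5: 5/255≈0.0196 ≤ 0.04045 → 0.0196/12.92 ≈ 0.00152
  L1 = 0.2126×0.52100 + 0.7152×0.16827 + 0.0722×0.00152 ≈ 0.23122
Color 2 (98,15,1):
  R=98: 98/255≈0.3843 > 0.04045 → ((0.3843+0.055)/1.055)^2.4 ≈ 0.12214
  G=15: 15/255≈0.0588 > 0.04045 → ((0.0588+0.055)/1.055)^2.4 ≈ 0.00478
  B=1: 1/255≈0.0039 ≤ 0.04045 → 0.0039/12.92 ≈ 0.00030
  L2 = 0.2126×0.12214 + 0.7152×0.00478 + 0.0722×0.00030 ≈ 0.02941
Lighter = 0.23122, Darker = 0.02941
Ratio = (L_lighter + 0.05) / (L_darker + 0.05)
Ratio = (0.23122 + 0.05) / (0.02941 + 0.05) = 0.28122 / 0.07941 ≈ 3.5416
Ratio ≈ 3.54:1


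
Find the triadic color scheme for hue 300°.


Triadic: equally spaced at 120° intervals
H1 = 300°
H2 = (300 + 120) mod 360 = 60°
H3 = (300 + 240) mod 360 = 180°
Triadic = 300°, 60°, 180°


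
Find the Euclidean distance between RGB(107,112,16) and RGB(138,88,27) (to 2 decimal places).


d = √[(R₁-R₂)² + (G₁-G₂)² + (B₁-B₂)²]
d = √[(107-138)² + (112-88)² + (16-27)²]
d = √[961 + 576 + 121]
d = √1658
d ≈ 40.72


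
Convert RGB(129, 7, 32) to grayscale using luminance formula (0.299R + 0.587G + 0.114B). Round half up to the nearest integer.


Gray = 0.299×R + 0.587×G + 0.114×B
Gray = 0.299×129 + 0.587×7 + 0.114×32
Gray = 38.571 + 4.109 + 3.648
Gray = 46.328 → round half up → 46
Gray = 46


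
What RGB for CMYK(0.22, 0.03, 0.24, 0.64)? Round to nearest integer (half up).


R = 255 × (1-C) × (1-K) = 255 × 0.78 × 0.36 = 71.604 → 72
G = 255 × (1-M) × (1-K) = 255 × 0.97 × 0.36 = 89.046 → 89
B = 255 × (1-Y) × (1-K) = 255 × 0.76 × 0.36 = 69.768 → 70
= RGB(72, 89, 70)


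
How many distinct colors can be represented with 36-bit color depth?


Colors = 2^bits = 2^36
= 68,719,476,736 colors


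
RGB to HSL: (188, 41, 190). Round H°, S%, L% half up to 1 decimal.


Normalize: R'=188/255≈0.7373, G'=41/255≈0.1608, B'=190/255≈0.7451
Max=190/255, Min=41/255, Δ=Max-Min=149/255
L = (Max+Min)/2 = (190+41)/510 = 231/510 = 0.45294… → L = 45.3%
L ≤ 0.5 → S = Δ/(Max+Min) = 149/(190+41) = 149/231 = 0.64502… → S = 64.5%
(the 1/255 factors cancel in S and H, so raw channel differences can be used)
Max is B' → H = 60 × ((R-G)/Δ + 4) = 60 × ((188-41)/149 + 4)
  147/149 + 4 = 0.9865… + 4 = 4.9865…
  H = 60 × 4.9865… = 299.194…° → H = 299.2°
= HSL(299.2°, 64.5%, 45.3%)


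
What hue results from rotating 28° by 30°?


New hue = (H + rotation) mod 360
New hue = (28 + 30) mod 360
= 58 mod 360
= 58°


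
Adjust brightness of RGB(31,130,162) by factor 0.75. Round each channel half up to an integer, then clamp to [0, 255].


Multiply each channel by 0.75, round half up, clamp to [0, 255]
R: 31×0.75 = 23.25 → round → 23
G: 130×0.75 = 97.5 → round → 98
B: 162×0.75 = 121.5 → round → 122
= RGB(23, 98, 122)


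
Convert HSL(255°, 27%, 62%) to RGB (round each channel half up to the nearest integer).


H=255°, S=0.27, L=0.62
C = (1-|2L-1|)×S = (1-|0.24|)×0.27 = 0.2052
H' = H/60 = 255/60 ≈ 4.2500; X = C×(1-|H' mod 2 - 1|) = 0.0513
m = L - C/2 = 0.62 - 0.1026 = 0.5174
Sector ⌊H'⌋ = 4 → (R',G',B') = (0.0513, 0.0, 0.2052)
RGB = ((R'+m)×255, (G'+m)×255, (B'+m)×255) = (145.0185, 131.937, 184.263)
Round half up → RGB(145, 132, 184)


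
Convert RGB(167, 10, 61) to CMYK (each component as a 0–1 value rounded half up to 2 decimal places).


R'=167/255≈0.6549, G'=10/255≈0.0392, B'=61/255≈0.2392
K = 1 - max(R',G',B') = 1 - 167/255 = 88/255 = 0.34509… → 0.35
(1-R'-K)/(1-K) simplifies to (max-R)/max with max = 167:
C = (167-167)/167 = 0/167 = 0 → 0.00
M = (167-10)/167 = 157/167 = 0.94011… → 0.94
Y = (167-61)/167 = 106/167 = 0.63473… → 0.63
= CMYK(0.00, 0.94, 0.63, 0.35)


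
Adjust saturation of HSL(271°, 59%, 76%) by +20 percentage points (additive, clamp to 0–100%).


Original S = 59%
Adjustment = +20 percentage points
New S = 59 + (20) = 79
Clamp to [0, 100] → 79
= HSL(271°, 79%, 76%)


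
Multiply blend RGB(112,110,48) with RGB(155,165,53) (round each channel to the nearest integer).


Multiply: C = A×B/255, rounded to nearest integer
R: 112×155/255 = 17360/255 ≈ 68.078 → 68
G: 110×165/255 = 18150/255 ≈ 71.176 → 71
B: 48×53/255 = 2544/255 ≈ 9.976 → 10
= RGB(68, 71, 10)


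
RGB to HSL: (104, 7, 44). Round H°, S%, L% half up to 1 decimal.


Normalize: R'=104/255≈0.4078, G'=7/255≈0.0275, B'=44/255≈0.1725
Max=104/255, Min=7/255, Δ=Max-Min=97/255
L = (Max+Min)/2 = (104+7)/510 = 111/510 = 0.21764… → L = 21.8%
L ≤ 0.5 → S = Δ/(Max+Min) = 97/(104+7) = 97/111 = 0.87387… → S = 87.4%
(the 1/255 factors cancel in S and H, so raw channel differences can be used)
Max is R' → H = 60 × (((G-B)/Δ) mod 6) = 60 × (((7-44)/97) mod 6)
  (-37)/97 = -0.3814…; negative, so add 6 → 5.6185…
  H = 60 × 5.6185… = 337.113…° → H = 337.1°
= HSL(337.1°, 87.4%, 21.8%)


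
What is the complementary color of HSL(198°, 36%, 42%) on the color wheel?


Complement = opposite side of color wheel = hue + 180°
H' = (198 + 180) mod 360 = 18°
S and L unchanged.
= HSL(18°, 36%, 42%)


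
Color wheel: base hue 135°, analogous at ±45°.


Base hue: 135°
Left analog: (135 - 45) mod 360 = 90°
Right analog: (135 + 45) mod 360 = 180°
Analogous hues = 90° and 180°


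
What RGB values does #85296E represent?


85 → 133 (R)
29 → 41 (G)
6E → 110 (B)
= RGB(133, 41, 110)


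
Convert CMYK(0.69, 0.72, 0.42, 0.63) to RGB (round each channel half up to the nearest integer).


R = 255 × (1-C) × (1-K) = 255 × 0.31 × 0.37 = 29.2485 → 29
G = 255 × (1-M) × (1-K) = 255 × 0.28 × 0.37 = 26.418 → 26
B = 255 × (1-Y) × (1-K) = 255 × 0.58 × 0.37 = 54.723 → 55
= RGB(29, 26, 55)


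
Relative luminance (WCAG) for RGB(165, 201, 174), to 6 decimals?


Linearize each channel (sRGB transfer function): c = v/255; c_lin = c/12.92 if c ≤ 0.04045, else ((c+0.055)/1.055)^2.4
  R: 165/255 ≈ 0.647059 > 0.04045 → ((0.647059+0.055)/1.055)^2.4 ≈ 0.376262
  G: 201/255 ≈ 0.788235 > 0.04045 → ((0.788235+0.055)/1.055)^2.4 ≈ 0.584078
  B: 174/255 ≈ 0.682353 > 0.04045 → ((0.682353+0.055)/1.055)^2.4 ≈ 0.423268
R_lin = 0.376262, G_lin = 0.584078, B_lin = 0.423268
L = 0.2126×R + 0.7152×G + 0.0722×B
L = 0.2126×0.376262 + 0.7152×0.584078 + 0.0722×0.423268
L ≈ 0.528286


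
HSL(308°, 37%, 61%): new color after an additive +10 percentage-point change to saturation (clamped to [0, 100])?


Original S = 37%
Adjustment = +10 percentage points
New S = 37 + (10) = 47
Clamp to [0, 100] → 47
= HSL(308°, 47%, 61%)


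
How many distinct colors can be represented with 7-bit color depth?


Colors = 2^bits = 2^7
= 128 colors


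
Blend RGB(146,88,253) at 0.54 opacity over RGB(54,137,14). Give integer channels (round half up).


C = α×F + (1-α)×B, with 1-α = 0.46
R: 0.54×146 + 0.46×54 = 78.84 + 24.84 = 103.68 → 104
G: 0.54×88 + 0.46×137 = 47.52 + 63.02 = 110.54 → 111
B: 0.54×253 + 0.46×14 = 136.62 + 6.44 = 143.06 → 143
= RGB(104, 111, 143)


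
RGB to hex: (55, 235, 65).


R = 55 → 37 (hex)
G = 235 → EB (hex)
B = 65 → 41 (hex)
Hex = #37EB41


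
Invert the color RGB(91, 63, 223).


Invert: (255-R, 255-G, 255-B)
R: 255-91 = 164
G: 255-63 = 192
B: 255-223 = 32
= RGB(164, 192, 32)


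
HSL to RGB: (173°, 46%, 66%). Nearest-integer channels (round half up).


H=173°, S=0.46, L=0.66
C = (1-|2L-1|)×S = (1-|0.32|)×0.46 = 0.3128
H' = H/60 = 173/60 ≈ 2.8833; X = C×(1-|H' mod 2 - 1|) ≈ 0.2763
m = L - C/2 = 0.66 - 0.1564 = 0.5036
Sector ⌊H'⌋ = 2 → (R',G',B') = (0.0, 0.3128, ≈0.2763)
RGB = ((R'+m)×255, (G'+m)×255, (B'+m)×255) = (128.418, 208.182, 198.8762)
Round half up → RGB(128, 208, 199)


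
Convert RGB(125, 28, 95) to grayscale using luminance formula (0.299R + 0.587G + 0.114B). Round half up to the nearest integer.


Gray = 0.299×R + 0.587×G + 0.114×B
Gray = 0.299×125 + 0.587×28 + 0.114×95
Gray = 37.375 + 16.436 + 10.830
Gray = 64.641 → round half up → 65
Gray = 65


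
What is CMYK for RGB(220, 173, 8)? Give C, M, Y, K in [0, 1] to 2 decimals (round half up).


R'=220/255≈0.8627, G'=173/255≈0.6784, B'=8/255≈0.0314
K = 1 - max(R',G',B') = 1 - 220/255 = 35/255 = 0.13725… → 0.14
(1-R'-K)/(1-K) simplifies to (max-R)/max with max = 220:
C = (220-220)/220 = 0/220 = 0 → 0.00
M = (220-173)/220 = 47/220 = 0.21363… → 0.21
Y = (220-8)/220 = 212/220 = 0.96363… → 0.96
= CMYK(0.00, 0.21, 0.96, 0.14)


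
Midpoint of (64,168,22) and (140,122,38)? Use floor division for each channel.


Midpoint: each channel = ⌊(C₁+C₂)/2⌋
R: ⌊(64+140)/2⌋ = 102
G: ⌊(168+122)/2⌋ = 145
B: ⌊(22+38)/2⌋ = 30
= RGB(102, 145, 30)


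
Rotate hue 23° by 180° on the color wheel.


New hue = (H + rotation) mod 360
New hue = (23 + 180) mod 360
= 203 mod 360
= 203°


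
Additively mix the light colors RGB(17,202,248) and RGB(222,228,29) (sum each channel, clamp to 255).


Additive: each channel = min(255, C₁+C₂)
R: 17+222 = 239 → 239
G: 202+228 = 430 → 255
B: 248+29 = 277 → 255
= RGB(239, 255, 255)


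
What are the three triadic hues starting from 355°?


Triadic: equally spaced at 120° intervals
H1 = 355°
H2 = (355 + 120) mod 360 = 115°
H3 = (355 + 240) mod 360 = 235°
Triadic = 355°, 115°, 235°


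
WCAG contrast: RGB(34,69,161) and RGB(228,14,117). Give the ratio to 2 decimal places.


Linearize each sRGB channel c=v/255: c/12.92 if c ≤ 0.04045 else ((c+0.055)/1.055)^2.4
L = 0.2126×R_lin + 0.7152×G_lin + 0.0722×B_lin
Color 1 (34,69,161):
  R=34: 34/255≈0.1333 > 0.04045 → ((0.1333+0.055)/1.055)^2.4 ≈ 0.01600
  G=69: 69/255≈0.2706 > 0.04045 → ((0.2706+0.055)/1.055)^2.4 ≈ 0.05951
  B=161: 161/255≈0.6314 > 0.04045 → ((0.6314+0.055)/1.055)^2.4 ≈ 0.35640
  L1 = 0.2126×0.01600 + 0.7152×0.05951 + 0.0722×0.35640 ≈ 0.07170
Color 2 (228,14,117):
  R=228: 228/255≈0.8941 > 0.04045 → ((0.8941+0.055)/1.055)^2.4 ≈ 0.77582
  G=14: 14/255≈0.0549 > 0.04045 → ((0.0549+0.055)/1.055)^2.4 ≈ 0.00439
  B=117: 117/255≈0.4588 > 0.04045 → ((0.4588+0.055)/1.055)^2.4 ≈ 0.17789
  L2 = 0.2126×0.77582 + 0.7152×0.00439 + 0.0722×0.17789 ≈ 0.18092
Lighter = 0.18092, Darker = 0.07170
Ratio = (L_lighter + 0.05) / (L_darker + 0.05)
Ratio = (0.18092 + 0.05) / (0.07170 + 0.05) = 0.23092 / 0.12170 ≈ 1.8976
Ratio ≈ 1.90:1


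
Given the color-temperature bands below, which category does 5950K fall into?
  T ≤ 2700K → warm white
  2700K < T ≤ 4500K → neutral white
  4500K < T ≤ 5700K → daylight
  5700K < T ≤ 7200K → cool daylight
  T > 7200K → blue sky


Temperature: 5950K
5700K < 5950K ≤ 7200K → cool daylight
Classification: cool daylight


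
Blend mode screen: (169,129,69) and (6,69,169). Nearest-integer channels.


Screen: C = 255 - (255-A)×(255-B)/255, rounded to nearest integer
R: 255 - (255-169)×(255-6)/255 = 255 - 21414/255 ≈ 255 - 83.976 = 171.024 → 171
G: 255 - (255-129)×(255-69)/255 = 255 - 23436/255 ≈ 255 - 91.906 = 163.094 → 163
B: 255 - (255-69)×(255-169)/255 = 255 - 15996/255 ≈ 255 - 62.729 = 192.271 → 192
= RGB(171, 163, 192)


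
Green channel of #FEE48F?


Color: #FEE48F
R = FE = 254
G = E4 = 228
B = 8F = 143
Green = 228


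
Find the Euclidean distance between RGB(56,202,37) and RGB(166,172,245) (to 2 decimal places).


d = √[(R₁-R₂)² + (G₁-G₂)² + (B₁-B₂)²]
d = √[(56-166)² + (202-172)² + (37-245)²]
d = √[12100 + 900 + 43264]
d = √56264
d ≈ 237.20


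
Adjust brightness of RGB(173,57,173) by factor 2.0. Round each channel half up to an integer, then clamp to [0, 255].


Multiply each channel by 2.0, round half up, clamp to [0, 255]
R: 173×2.0 = 346 → clamp → 255
G: 57×2.0 = 114
B: 173×2.0 = 346 → clamp → 255
= RGB(255, 114, 255)


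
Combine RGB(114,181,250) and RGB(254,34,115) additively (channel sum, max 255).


Additive: each channel = min(255, C₁+C₂)
R: 114+254 = 368 → 255
G: 181+34 = 215 → 215
B: 250+115 = 365 → 255
= RGB(255, 215, 255)


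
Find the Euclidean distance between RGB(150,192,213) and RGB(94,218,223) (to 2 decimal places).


d = √[(R₁-R₂)² + (G₁-G₂)² + (B₁-B₂)²]
d = √[(150-94)² + (192-218)² + (213-223)²]
d = √[3136 + 676 + 100]
d = √3912
d ≈ 62.55


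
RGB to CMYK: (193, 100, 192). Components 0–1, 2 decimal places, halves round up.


R'=193/255≈0.7569, G'=100/255≈0.3922, B'=192/255≈0.7529
K = 1 - max(R',G',B') = 1 - 193/255 = 62/255 = 0.24313… → 0.24
(1-R'-K)/(1-K) simplifies to (max-R)/max with max = 193:
C = (193-193)/193 = 0/193 = 0 → 0.00
M = (193-100)/193 = 93/193 = 0.48186… → 0.48
Y = (193-192)/193 = 1/193 = 0.00518… → 0.01
= CMYK(0.00, 0.48, 0.01, 0.24)


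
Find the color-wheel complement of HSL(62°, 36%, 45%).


Complement = opposite side of color wheel = hue + 180°
H' = (62 + 180) mod 360 = 242°
S and L unchanged.
= HSL(242°, 36%, 45%)


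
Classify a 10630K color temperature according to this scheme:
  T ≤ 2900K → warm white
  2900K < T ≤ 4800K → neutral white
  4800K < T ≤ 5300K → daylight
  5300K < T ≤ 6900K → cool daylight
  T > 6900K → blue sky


Temperature: 10630K
10630K > 6900K → blue sky
Classification: blue sky


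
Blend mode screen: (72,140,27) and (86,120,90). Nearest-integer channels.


Screen: C = 255 - (255-A)×(255-B)/255, rounded to nearest integer
R: 255 - (255-72)×(255-86)/255 = 255 - 30927/255 ≈ 255 - 121.282 = 133.718 → 134
G: 255 - (255-140)×(255-120)/255 = 255 - 15525/255 ≈ 255 - 60.882 = 194.118 → 194
B: 255 - (255-27)×(255-90)/255 = 255 - 37620/255 ≈ 255 - 147.529 = 107.471 → 107
= RGB(134, 194, 107)


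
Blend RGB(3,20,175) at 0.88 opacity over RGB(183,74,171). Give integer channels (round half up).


C = α×F + (1-α)×B, with 1-α = 0.12
R: 0.88×3 + 0.12×183 = 2.64 + 21.96 = 24.60 → 25
G: 0.88×20 + 0.12×74 = 17.60 + 8.88 = 26.48 → 26
B: 0.88×175 + 0.12×171 = 154.00 + 20.52 = 174.52 → 175
= RGB(25, 26, 175)


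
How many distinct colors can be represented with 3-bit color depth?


Colors = 2^bits = 2^3
= 8 colors


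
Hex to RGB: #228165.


22 → 34 (R)
81 → 129 (G)
65 → 101 (B)
= RGB(34, 129, 101)


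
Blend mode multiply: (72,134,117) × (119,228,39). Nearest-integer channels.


Multiply: C = A×B/255, rounded to nearest integer
R: 72×119/255 = 8568/255 ≈ 33.600 → 34
G: 134×228/255 = 30552/255 ≈ 119.812 → 120
B: 117×39/255 = 4563/255 ≈ 17.894 → 18
= RGB(34, 120, 18)


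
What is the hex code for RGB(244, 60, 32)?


R = 244 → F4 (hex)
G = 60 → 3C (hex)
B = 32 → 20 (hex)
Hex = #F43C20


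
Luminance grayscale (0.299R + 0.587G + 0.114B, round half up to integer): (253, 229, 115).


Gray = 0.299×R + 0.587×G + 0.114×B
Gray = 0.299×253 + 0.587×229 + 0.114×115
Gray = 75.647 + 134.423 + 13.110
Gray = 223.180 → round half up → 223
Gray = 223


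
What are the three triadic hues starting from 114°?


Triadic: equally spaced at 120° intervals
H1 = 114°
H2 = (114 + 120) mod 360 = 234°
H3 = (114 + 240) mod 360 = 354°
Triadic = 114°, 234°, 354°


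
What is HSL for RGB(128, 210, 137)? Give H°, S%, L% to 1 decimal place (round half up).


Normalize: R'=128/255≈0.5020, G'=210/255≈0.8235, B'=137/255≈0.5373
Max=210/255, Min=128/255, Δ=Max-Min=82/255
L = (Max+Min)/2 = (210+128)/510 = 338/510 = 0.66274… → L = 66.3%
L > 0.5 → S = Δ/(2-Max-Min) = 82/(510-210-128) = 82/172 = 0.47674… → S = 47.7%
(the 1/255 factors cancel in S and H, so raw channel differences can be used)
Max is G' → H = 60 × ((B-R)/Δ + 2) = 60 × ((137-128)/82 + 2)
  9/82 + 2 = 0.1097… + 2 = 2.1097…
  H = 60 × 2.1097… = 126.585…° → H = 126.6°
= HSL(126.6°, 47.7%, 66.3%)
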